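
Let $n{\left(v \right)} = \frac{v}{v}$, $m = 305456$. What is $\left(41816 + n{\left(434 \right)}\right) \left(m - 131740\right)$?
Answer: $7264281972$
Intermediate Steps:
$n{\left(v \right)} = 1$
$\left(41816 + n{\left(434 \right)}\right) \left(m - 131740\right) = \left(41816 + 1\right) \left(305456 - 131740\right) = 41817 \cdot 173716 = 7264281972$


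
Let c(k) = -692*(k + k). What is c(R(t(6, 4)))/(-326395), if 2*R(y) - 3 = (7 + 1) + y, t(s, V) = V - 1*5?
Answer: 1384/65279 ≈ 0.021201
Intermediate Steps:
t(s, V) = -5 + V (t(s, V) = V - 5 = -5 + V)
R(y) = 11/2 + y/2 (R(y) = 3/2 + ((7 + 1) + y)/2 = 3/2 + (8 + y)/2 = 3/2 + (4 + y/2) = 11/2 + y/2)
c(k) = -1384*k
c(R(t(6, 4)))/(-326395) = -1384*(11/2 + (-5 + 4)/2)/(-326395) = -1384*(11/2 + (½)*(-1))*(-1/326395) = -1384*(11/2 - ½)*(-1/326395) = -1384*5*(-1/326395) = -6920*(-1/326395) = 1384/65279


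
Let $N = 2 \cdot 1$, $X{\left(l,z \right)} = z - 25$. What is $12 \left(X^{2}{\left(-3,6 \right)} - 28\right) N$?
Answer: $7992$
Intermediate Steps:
$X{\left(l,z \right)} = -25 + z$ ($X{\left(l,z \right)} = z - 25 = -25 + z$)
$N = 2$
$12 \left(X^{2}{\left(-3,6 \right)} - 28\right) N = 12 \left(\left(-25 + 6\right)^{2} - 28\right) 2 = 12 \left(\left(-19\right)^{2} - 28\right) 2 = 12 \left(361 - 28\right) 2 = 12 \cdot 333 \cdot 2 = 12 \cdot 666 = 7992$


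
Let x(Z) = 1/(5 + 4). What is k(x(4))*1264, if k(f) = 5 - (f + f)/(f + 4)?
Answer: 231312/37 ≈ 6251.7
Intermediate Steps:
x(Z) = ⅑ (x(Z) = 1/9 = ⅑)
k(f) = 5 - 2*f/(4 + f)
k(x(4))*1264 = ((20 + 3*(⅑))/(4 + ⅑))*1264 = ((20 + ⅓)/(37/9))*1264 = ((9/37)*(61/3))*1264 = (183/37)*1264 = 231312/37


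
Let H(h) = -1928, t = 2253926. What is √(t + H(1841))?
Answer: 3*√250222 ≈ 1500.7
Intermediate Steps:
√(t + H(1841)) = √(2253926 - 1928) = √2251998 = 3*√250222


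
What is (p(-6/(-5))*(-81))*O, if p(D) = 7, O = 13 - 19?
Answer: 3402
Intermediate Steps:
O = -6
(p(-6/(-5))*(-81))*O = (7*(-81))*(-6) = -567*(-6) = 3402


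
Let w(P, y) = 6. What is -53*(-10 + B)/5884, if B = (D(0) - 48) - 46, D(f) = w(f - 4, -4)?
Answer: 2597/2942 ≈ 0.88273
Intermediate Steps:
D(f) = 6
B = -88 (B = (6 - 48) - 46 = -42 - 46 = -88)
-53*(-10 + B)/5884 = -53*(-10 - 88)/5884 = -53*(-98)*(1/5884) = 5194*(1/5884) = 2597/2942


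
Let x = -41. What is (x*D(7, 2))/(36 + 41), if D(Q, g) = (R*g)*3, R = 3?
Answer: -738/77 ≈ -9.5844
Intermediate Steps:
D(Q, g) = 9*g (D(Q, g) = (3*g)*3 = 9*g)
(x*D(7, 2))/(36 + 41) = (-369*2)/(36 + 41) = -41*18/77 = -738*1/77 = -738/77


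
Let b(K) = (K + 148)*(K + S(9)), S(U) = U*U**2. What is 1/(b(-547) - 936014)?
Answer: -1/1008632 ≈ -9.9144e-7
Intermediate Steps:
S(U) = U**3
b(K) = (148 + K)*(729 + K) (b(K) = (K + 148)*(K + 9**3) = (148 + K)*(K + 729) = (148 + K)*(729 + K))
1/(b(-547) - 936014) = 1/((107892 + (-547)**2 + 877*(-547)) - 936014) = 1/((107892 + 299209 - 479719) - 936014) = 1/(-72618 - 936014) = 1/(-1008632) = -1/1008632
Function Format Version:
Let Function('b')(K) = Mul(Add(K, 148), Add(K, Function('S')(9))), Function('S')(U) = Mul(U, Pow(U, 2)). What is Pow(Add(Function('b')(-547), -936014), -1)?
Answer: Rational(-1, 1008632) ≈ -9.9144e-7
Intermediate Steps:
Function('S')(U) = Pow(U, 3)
Function('b')(K) = Mul(Add(148, K), Add(729, K)) (Function('b')(K) = Mul(Add(K, 148), Add(K, Pow(9, 3))) = Mul(Add(148, K), Add(K, 729)) = Mul(Add(148, K), Add(729, K)))
Pow(Add(Function('b')(-547), -936014), -1) = Pow(Add(Add(107892, Pow(-547, 2), Mul(877, -547)), -936014), -1) = Pow(Add(Add(107892, 299209, -479719), -936014), -1) = Pow(Add(-72618, -936014), -1) = Pow(-1008632, -1) = Rational(-1, 1008632)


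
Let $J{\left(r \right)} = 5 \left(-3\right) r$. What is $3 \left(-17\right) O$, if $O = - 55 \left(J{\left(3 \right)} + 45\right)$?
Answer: $0$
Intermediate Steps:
$J{\left(r \right)} = - 15 r$
$O = 0$ ($O = - 55 \left(\left(-15\right) 3 + 45\right) = - 55 \left(-45 + 45\right) = \left(-55\right) 0 = 0$)
$3 \left(-17\right) O = 3 \left(-17\right) 0 = \left(-51\right) 0 = 0$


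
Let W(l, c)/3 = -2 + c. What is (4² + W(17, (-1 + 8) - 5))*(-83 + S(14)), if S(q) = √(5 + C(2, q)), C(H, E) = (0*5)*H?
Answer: -1328 + 16*√5 ≈ -1292.2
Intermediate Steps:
C(H, E) = 0 (C(H, E) = 0*H = 0)
W(l, c) = -6 + 3*c (W(l, c) = 3*(-2 + c) = -6 + 3*c)
S(q) = √5 (S(q) = √(5 + 0) = √5)
(4² + W(17, (-1 + 8) - 5))*(-83 + S(14)) = (4² + (-6 + 3*((-1 + 8) - 5)))*(-83 + √5) = (16 + (-6 + 3*(7 - 5)))*(-83 + √5) = (16 + (-6 + 3*2))*(-83 + √5) = (16 + (-6 + 6))*(-83 + √5) = (16 + 0)*(-83 + √5) = 16*(-83 + √5) = -1328 + 16*√5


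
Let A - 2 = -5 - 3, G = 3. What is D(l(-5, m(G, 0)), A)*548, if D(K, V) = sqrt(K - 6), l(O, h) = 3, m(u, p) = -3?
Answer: 548*I*sqrt(3) ≈ 949.16*I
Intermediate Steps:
A = -6 (A = 2 + (-5 - 3) = 2 - 8 = -6)
D(K, V) = sqrt(-6 + K)
D(l(-5, m(G, 0)), A)*548 = sqrt(-6 + 3)*548 = sqrt(-3)*548 = (I*sqrt(3))*548 = 548*I*sqrt(3)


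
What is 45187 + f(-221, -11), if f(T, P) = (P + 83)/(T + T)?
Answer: 9986291/221 ≈ 45187.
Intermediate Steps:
f(T, P) = (83 + P)/(2*T) (f(T, P) = (83 + P)/((2*T)) = (83 + P)*(1/(2*T)) = (83 + P)/(2*T))
45187 + f(-221, -11) = 45187 + (½)*(83 - 11)/(-221) = 45187 + (½)*(-1/221)*72 = 45187 - 36/221 = 9986291/221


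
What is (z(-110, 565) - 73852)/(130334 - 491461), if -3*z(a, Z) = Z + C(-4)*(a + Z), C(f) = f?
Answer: 220301/1083381 ≈ 0.20335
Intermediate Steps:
z(a, Z) = Z + 4*a/3 (z(a, Z) = -(Z - 4*(a + Z))/3 = -(Z - 4*(Z + a))/3 = -(Z + (-4*Z - 4*a))/3 = -(-4*a - 3*Z)/3 = Z + 4*a/3)
(z(-110, 565) - 73852)/(130334 - 491461) = ((565 + (4/3)*(-110)) - 73852)/(130334 - 491461) = ((565 - 440/3) - 73852)/(-361127) = (1255/3 - 73852)*(-1/361127) = -220301/3*(-1/361127) = 220301/1083381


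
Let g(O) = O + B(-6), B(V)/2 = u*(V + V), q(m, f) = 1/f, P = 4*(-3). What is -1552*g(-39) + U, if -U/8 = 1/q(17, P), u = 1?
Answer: 97872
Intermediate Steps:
P = -12
B(V) = 4*V (B(V) = 2*(1*(V + V)) = 2*(1*(2*V)) = 2*(2*V) = 4*V)
U = 96 (U = -8/(1/(-12)) = -8/(-1/12) = -8*(-12) = 96)
g(O) = -24 + O (g(O) = O + 4*(-6) = O - 24 = -24 + O)
-1552*g(-39) + U = -1552*(-24 - 39) + 96 = -1552*(-63) + 96 = 97776 + 96 = 97872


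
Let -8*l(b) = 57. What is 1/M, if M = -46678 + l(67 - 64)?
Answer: -8/373481 ≈ -2.1420e-5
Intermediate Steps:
l(b) = -57/8 (l(b) = -⅛*57 = -57/8)
M = -373481/8 (M = -46678 - 57/8 = -373481/8 ≈ -46685.)
1/M = 1/(-373481/8) = -8/373481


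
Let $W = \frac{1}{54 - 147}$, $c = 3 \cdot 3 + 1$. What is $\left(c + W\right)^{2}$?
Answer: $\frac{863041}{8649} \approx 99.785$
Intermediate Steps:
$c = 10$ ($c = 9 + 1 = 10$)
$W = - \frac{1}{93}$ ($W = \frac{1}{-93} = - \frac{1}{93} \approx -0.010753$)
$\left(c + W\right)^{2} = \left(10 - \frac{1}{93}\right)^{2} = \left(\frac{929}{93}\right)^{2} = \frac{863041}{8649}$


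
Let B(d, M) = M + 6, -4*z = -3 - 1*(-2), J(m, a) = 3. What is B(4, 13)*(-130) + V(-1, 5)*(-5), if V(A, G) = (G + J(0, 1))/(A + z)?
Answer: -7250/3 ≈ -2416.7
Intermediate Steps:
z = 1/4 (z = -(-3 - 1*(-2))/4 = -(-3 + 2)/4 = -1/4*(-1) = 1/4 ≈ 0.25000)
B(d, M) = 6 + M
V(A, G) = (3 + G)/(1/4 + A) (V(A, G) = (G + 3)/(A + 1/4) = (3 + G)/(1/4 + A))
B(4, 13)*(-130) + V(-1, 5)*(-5) = (6 + 13)*(-130) + (4*(3 + 5)/(1 + 4*(-1)))*(-5) = 19*(-130) + (4*8/(1 - 4))*(-5) = -2470 + (4*8/(-3))*(-5) = -2470 + (4*(-1/3)*8)*(-5) = -2470 - 32/3*(-5) = -2470 + 160/3 = -7250/3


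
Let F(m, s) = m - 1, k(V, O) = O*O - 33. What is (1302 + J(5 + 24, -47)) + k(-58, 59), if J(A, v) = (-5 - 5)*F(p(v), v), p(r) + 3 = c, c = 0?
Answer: 4790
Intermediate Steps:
k(V, O) = -33 + O² (k(V, O) = O² - 33 = -33 + O²)
p(r) = -3 (p(r) = -3 + 0 = -3)
F(m, s) = -1 + m
J(A, v) = 40 (J(A, v) = (-5 - 5)*(-1 - 3) = -10*(-4) = 40)
(1302 + J(5 + 24, -47)) + k(-58, 59) = (1302 + 40) + (-33 + 59²) = 1342 + (-33 + 3481) = 1342 + 3448 = 4790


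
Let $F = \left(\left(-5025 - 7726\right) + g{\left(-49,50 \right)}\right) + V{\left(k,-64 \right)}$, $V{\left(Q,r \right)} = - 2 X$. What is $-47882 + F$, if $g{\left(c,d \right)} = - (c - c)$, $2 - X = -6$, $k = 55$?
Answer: $-60649$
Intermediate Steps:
$X = 8$ ($X = 2 - -6 = 2 + 6 = 8$)
$V{\left(Q,r \right)} = -16$ ($V{\left(Q,r \right)} = \left(-2\right) 8 = -16$)
$g{\left(c,d \right)} = 0$ ($g{\left(c,d \right)} = \left(-1\right) 0 = 0$)
$F = -12767$ ($F = \left(\left(-5025 - 7726\right) + 0\right) - 16 = \left(-12751 + 0\right) - 16 = -12751 - 16 = -12767$)
$-47882 + F = -47882 - 12767 = -60649$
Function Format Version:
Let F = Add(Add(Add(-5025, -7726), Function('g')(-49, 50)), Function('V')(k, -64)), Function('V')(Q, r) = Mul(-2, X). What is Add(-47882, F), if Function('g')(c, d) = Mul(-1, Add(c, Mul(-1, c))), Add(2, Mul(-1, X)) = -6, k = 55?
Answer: -60649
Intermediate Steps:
X = 8 (X = Add(2, Mul(-1, -6)) = Add(2, 6) = 8)
Function('V')(Q, r) = -16 (Function('V')(Q, r) = Mul(-2, 8) = -16)
Function('g')(c, d) = 0 (Function('g')(c, d) = Mul(-1, 0) = 0)
F = -12767 (F = Add(Add(Add(-5025, -7726), 0), -16) = Add(Add(-12751, 0), -16) = Add(-12751, -16) = -12767)
Add(-47882, F) = Add(-47882, -12767) = -60649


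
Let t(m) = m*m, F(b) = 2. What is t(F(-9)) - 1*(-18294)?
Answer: 18298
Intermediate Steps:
t(m) = m²
t(F(-9)) - 1*(-18294) = 2² - 1*(-18294) = 4 + 18294 = 18298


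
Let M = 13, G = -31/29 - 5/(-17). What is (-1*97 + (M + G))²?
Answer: 1746738436/243049 ≈ 7186.8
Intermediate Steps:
G = -382/493 (G = -31*1/29 - 5*(-1/17) = -31/29 + 5/17 = -382/493 ≈ -0.77485)
(-1*97 + (M + G))² = (-1*97 + (13 - 382/493))² = (-97 + 6027/493)² = (-41794/493)² = 1746738436/243049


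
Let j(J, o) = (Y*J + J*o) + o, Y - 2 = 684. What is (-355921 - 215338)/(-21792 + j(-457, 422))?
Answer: 571259/527726 ≈ 1.0825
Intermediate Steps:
Y = 686 (Y = 2 + 684 = 686)
j(J, o) = o + 686*J + J*o (j(J, o) = (686*J + J*o) + o = o + 686*J + J*o)
(-355921 - 215338)/(-21792 + j(-457, 422)) = (-355921 - 215338)/(-21792 + (422 + 686*(-457) - 457*422)) = -571259/(-21792 + (422 - 313502 - 192854)) = -571259/(-21792 - 505934) = -571259/(-527726) = -571259*(-1/527726) = 571259/527726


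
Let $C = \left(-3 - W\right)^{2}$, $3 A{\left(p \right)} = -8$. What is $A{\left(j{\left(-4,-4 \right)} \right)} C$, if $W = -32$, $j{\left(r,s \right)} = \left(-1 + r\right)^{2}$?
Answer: $- \frac{6728}{3} \approx -2242.7$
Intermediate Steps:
$A{\left(p \right)} = - \frac{8}{3}$ ($A{\left(p \right)} = \frac{1}{3} \left(-8\right) = - \frac{8}{3}$)
$C = 841$ ($C = \left(-3 - -32\right)^{2} = \left(-3 + 32\right)^{2} = 29^{2} = 841$)
$A{\left(j{\left(-4,-4 \right)} \right)} C = \left(- \frac{8}{3}\right) 841 = - \frac{6728}{3}$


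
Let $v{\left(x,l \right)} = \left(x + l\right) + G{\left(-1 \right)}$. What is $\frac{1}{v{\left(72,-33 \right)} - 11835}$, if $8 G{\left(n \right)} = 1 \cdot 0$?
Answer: $- \frac{1}{11796} \approx -8.4774 \cdot 10^{-5}$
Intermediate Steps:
$G{\left(n \right)} = 0$ ($G{\left(n \right)} = \frac{1 \cdot 0}{8} = \frac{1}{8} \cdot 0 = 0$)
$v{\left(x,l \right)} = l + x$ ($v{\left(x,l \right)} = \left(x + l\right) + 0 = \left(l + x\right) + 0 = l + x$)
$\frac{1}{v{\left(72,-33 \right)} - 11835} = \frac{1}{\left(-33 + 72\right) - 11835} = \frac{1}{39 - 11835} = \frac{1}{-11796} = - \frac{1}{11796}$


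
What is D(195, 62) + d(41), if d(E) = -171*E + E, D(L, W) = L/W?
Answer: -431945/62 ≈ -6966.9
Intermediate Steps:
d(E) = -170*E
D(195, 62) + d(41) = 195/62 - 170*41 = 195*(1/62) - 6970 = 195/62 - 6970 = -431945/62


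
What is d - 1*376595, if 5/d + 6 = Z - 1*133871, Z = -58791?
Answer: -72557805465/192668 ≈ -3.7660e+5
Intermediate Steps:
d = -5/192668 (d = 5/(-6 + (-58791 - 1*133871)) = 5/(-6 + (-58791 - 133871)) = 5/(-6 - 192662) = 5/(-192668) = 5*(-1/192668) = -5/192668 ≈ -2.5951e-5)
d - 1*376595 = -5/192668 - 1*376595 = -5/192668 - 376595 = -72557805465/192668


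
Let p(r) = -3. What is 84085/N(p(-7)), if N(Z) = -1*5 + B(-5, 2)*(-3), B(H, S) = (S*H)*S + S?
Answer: 84085/49 ≈ 1716.0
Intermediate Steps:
B(H, S) = S + H*S² (B(H, S) = (H*S)*S + S = H*S² + S = S + H*S²)
N(Z) = 49 (N(Z) = -1*5 + (2*(1 - 5*2))*(-3) = -5 + (2*(1 - 10))*(-3) = -5 + (2*(-9))*(-3) = -5 - 18*(-3) = -5 + 54 = 49)
84085/N(p(-7)) = 84085/49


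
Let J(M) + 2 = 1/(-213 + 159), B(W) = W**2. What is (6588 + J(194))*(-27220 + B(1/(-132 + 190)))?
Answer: -3618394035533/20184 ≈ -1.7927e+8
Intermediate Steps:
J(M) = -109/54 (J(M) = -2 + 1/(-213 + 159) = -2 + 1/(-54) = -2 - 1/54 = -109/54)
(6588 + J(194))*(-27220 + B(1/(-132 + 190))) = (6588 - 109/54)*(-27220 + (1/(-132 + 190))**2) = 355643*(-27220 + (1/58)**2)/54 = 355643*(-27220 + 1/3364)/54 = (355643/54)*(-91568079/3364) = -3618394035533/20184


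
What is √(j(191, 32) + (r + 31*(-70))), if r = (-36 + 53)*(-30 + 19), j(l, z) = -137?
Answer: I*√2494 ≈ 49.94*I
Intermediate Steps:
r = -187 (r = 17*(-11) = -187)
√(j(191, 32) + (r + 31*(-70))) = √(-137 + (-187 + 31*(-70))) = √(-137 + (-187 - 2170)) = √(-137 - 2357) = √(-2494) = I*√2494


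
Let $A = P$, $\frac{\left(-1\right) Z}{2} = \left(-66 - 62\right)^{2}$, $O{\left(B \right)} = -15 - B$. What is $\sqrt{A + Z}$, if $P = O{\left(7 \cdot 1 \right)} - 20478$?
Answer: $2 i \sqrt{13317} \approx 230.8 i$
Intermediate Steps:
$Z = -32768$ ($Z = - 2 \left(-66 - 62\right)^{2} = - 2 \left(-128\right)^{2} = \left(-2\right) 16384 = -32768$)
$P = -20500$ ($P = \left(-15 - 7 \cdot 1\right) - 20478 = \left(-15 - 7\right) - 20478 = -22 - 20478 = -20500$)
$A = -20500$
$\sqrt{A + Z} = \sqrt{-20500 - 32768} = \sqrt{-53268} = 2 i \sqrt{13317}$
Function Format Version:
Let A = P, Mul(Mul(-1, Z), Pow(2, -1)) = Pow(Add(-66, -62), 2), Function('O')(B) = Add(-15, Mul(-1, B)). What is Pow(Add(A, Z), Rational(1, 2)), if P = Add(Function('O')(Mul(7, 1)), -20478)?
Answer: Mul(2, I, Pow(13317, Rational(1, 2))) ≈ Mul(230.80, I)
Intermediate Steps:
Z = -32768 (Z = Mul(-2, Pow(Add(-66, -62), 2)) = Mul(-2, Pow(-128, 2)) = Mul(-2, 16384) = -32768)
P = -20500 (P = Add(Add(-15, Mul(-1, Mul(7, 1))), -20478) = Add(Add(-15, Mul(-1, 7)), -20478) = Add(Add(-15, -7), -20478) = Add(-22, -20478) = -20500)
A = -20500
Pow(Add(A, Z), Rational(1, 2)) = Pow(Add(-20500, -32768), Rational(1, 2)) = Pow(-53268, Rational(1, 2)) = Mul(2, I, Pow(13317, Rational(1, 2)))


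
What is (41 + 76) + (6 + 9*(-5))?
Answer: 78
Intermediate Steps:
(41 + 76) + (6 + 9*(-5)) = 117 + (6 - 45) = 117 - 39 = 78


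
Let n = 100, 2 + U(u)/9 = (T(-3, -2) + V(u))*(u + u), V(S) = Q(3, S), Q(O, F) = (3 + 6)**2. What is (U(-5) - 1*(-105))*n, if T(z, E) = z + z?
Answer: -666300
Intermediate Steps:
Q(O, F) = 81 (Q(O, F) = 9**2 = 81)
V(S) = 81
T(z, E) = 2*z
U(u) = -18 + 1350*u (U(u) = -18 + 9*((2*(-3) + 81)*(u + u)) = -18 + 9*((-6 + 81)*(2*u)) = -18 + 9*(75*(2*u)) = -18 + 9*(150*u) = -18 + 1350*u)
(U(-5) - 1*(-105))*n = ((-18 + 1350*(-5)) - 1*(-105))*100 = ((-18 - 6750) + 105)*100 = (-6768 + 105)*100 = -6663*100 = -666300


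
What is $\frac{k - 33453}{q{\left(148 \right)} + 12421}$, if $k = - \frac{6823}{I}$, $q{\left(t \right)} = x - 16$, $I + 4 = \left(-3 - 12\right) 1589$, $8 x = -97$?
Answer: $- \frac{6379833952}{2363469977} \approx -2.6993$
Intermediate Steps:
$x = - \frac{97}{8}$ ($x = \frac{1}{8} \left(-97\right) = - \frac{97}{8} \approx -12.125$)
$I = -23839$ ($I = -4 + \left(-3 - 12\right) 1589 = -4 - 23835 = -23839$)
$q{\left(t \right)} = - \frac{225}{8}$ ($q{\left(t \right)} = - \frac{97}{8} - 16 = - \frac{225}{8}$)
$k = \frac{6823}{23839}$ ($k = - \frac{6823}{-23839} = \left(-6823\right) \left(- \frac{1}{23839}\right) = \frac{6823}{23839} \approx 0.28621$)
$\frac{k - 33453}{q{\left(148 \right)} + 12421} = \frac{\frac{6823}{23839} - 33453}{- \frac{225}{8} + 12421} = - \frac{797479244}{23839 \cdot \frac{99143}{8}} = \left(- \frac{797479244}{23839}\right) \frac{8}{99143} = - \frac{6379833952}{2363469977}$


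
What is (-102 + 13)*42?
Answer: -3738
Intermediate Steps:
(-102 + 13)*42 = -89*42 = -3738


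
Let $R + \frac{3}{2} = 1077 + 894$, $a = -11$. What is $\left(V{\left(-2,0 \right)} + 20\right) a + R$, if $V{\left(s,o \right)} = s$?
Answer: $\frac{3543}{2} \approx 1771.5$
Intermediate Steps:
$R = \frac{3939}{2}$ ($R = - \frac{3}{2} + \left(1077 + 894\right) = - \frac{3}{2} + 1971 = \frac{3939}{2} \approx 1969.5$)
$\left(V{\left(-2,0 \right)} + 20\right) a + R = \left(-2 + 20\right) \left(-11\right) + \frac{3939}{2} = 18 \left(-11\right) + \frac{3939}{2} = -198 + \frac{3939}{2} = \frac{3543}{2}$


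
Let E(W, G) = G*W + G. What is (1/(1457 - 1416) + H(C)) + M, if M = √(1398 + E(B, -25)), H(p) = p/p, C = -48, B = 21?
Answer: 42/41 + 4*√53 ≈ 30.145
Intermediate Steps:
E(W, G) = G + G*W
H(p) = 1
M = 4*√53 (M = √(1398 - 25*(1 + 21)) = √(1398 - 25*22) = √(1398 - 550) = √848 = 4*√53 ≈ 29.120)
(1/(1457 - 1416) + H(C)) + M = (1/(1457 - 1416) + 1) + 4*√53 = (1/41 + 1) + 4*√53 = 42/41 + 4*√53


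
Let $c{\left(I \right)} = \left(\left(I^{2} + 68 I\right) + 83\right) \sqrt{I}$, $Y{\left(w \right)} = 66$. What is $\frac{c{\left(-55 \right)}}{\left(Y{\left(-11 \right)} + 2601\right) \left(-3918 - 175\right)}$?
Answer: $\frac{632 i \sqrt{55}}{10916031} \approx 0.00042937 i$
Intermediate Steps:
$c{\left(I \right)} = \sqrt{I} \left(83 + I^{2} + 68 I\right)$ ($c{\left(I \right)} = \left(83 + I^{2} + 68 I\right) \sqrt{I} = \sqrt{I} \left(83 + I^{2} + 68 I\right)$)
$\frac{c{\left(-55 \right)}}{\left(Y{\left(-11 \right)} + 2601\right) \left(-3918 - 175\right)} = \frac{\sqrt{-55} \left(83 + \left(-55\right)^{2} + 68 \left(-55\right)\right)}{\left(66 + 2601\right) \left(-3918 - 175\right)} = \frac{i \sqrt{55} \left(83 + 3025 - 3740\right)}{2667 \left(-4093\right)} = \frac{i \sqrt{55} \left(-632\right)}{-10916031} = - 632 i \sqrt{55} \left(- \frac{1}{10916031}\right) = \frac{632 i \sqrt{55}}{10916031}$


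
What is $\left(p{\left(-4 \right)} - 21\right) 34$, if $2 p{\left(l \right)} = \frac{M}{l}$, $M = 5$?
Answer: $- \frac{2941}{4} \approx -735.25$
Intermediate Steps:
$p{\left(l \right)} = \frac{5}{2 l}$ ($p{\left(l \right)} = \frac{5 \frac{1}{l}}{2} = \frac{5}{2 l}$)
$\left(p{\left(-4 \right)} - 21\right) 34 = \left(\frac{5}{2 \left(-4\right)} - 21\right) 34 = \left(\frac{5}{2} \left(- \frac{1}{4}\right) - 21\right) 34 = \left(- \frac{5}{8} - 21\right) 34 = \left(- \frac{173}{8}\right) 34 = - \frac{2941}{4}$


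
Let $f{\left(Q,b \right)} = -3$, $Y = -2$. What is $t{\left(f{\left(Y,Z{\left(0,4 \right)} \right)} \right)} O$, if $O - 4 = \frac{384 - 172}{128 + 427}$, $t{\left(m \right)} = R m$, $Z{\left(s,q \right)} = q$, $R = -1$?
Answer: $\frac{2432}{185} \approx 13.146$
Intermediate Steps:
$t{\left(m \right)} = - m$
$O = \frac{2432}{555}$ ($O = 4 + \frac{384 - 172}{128 + 427} = 4 + \frac{212}{555} = \frac{2432}{555} \approx 4.382$)
$t{\left(f{\left(Y,Z{\left(0,4 \right)} \right)} \right)} O = \left(-1\right) \left(-3\right) \frac{2432}{555} = 3 \cdot \frac{2432}{555} = \frac{2432}{185}$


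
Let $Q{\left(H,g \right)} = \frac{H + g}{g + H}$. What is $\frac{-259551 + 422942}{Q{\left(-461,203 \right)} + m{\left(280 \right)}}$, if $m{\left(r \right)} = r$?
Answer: $\frac{163391}{281} \approx 581.46$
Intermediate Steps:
$Q{\left(H,g \right)} = 1$ ($Q{\left(H,g \right)} = \frac{H + g}{H + g} = 1$)
$\frac{-259551 + 422942}{Q{\left(-461,203 \right)} + m{\left(280 \right)}} = \frac{-259551 + 422942}{1 + 280} = \frac{163391}{281}$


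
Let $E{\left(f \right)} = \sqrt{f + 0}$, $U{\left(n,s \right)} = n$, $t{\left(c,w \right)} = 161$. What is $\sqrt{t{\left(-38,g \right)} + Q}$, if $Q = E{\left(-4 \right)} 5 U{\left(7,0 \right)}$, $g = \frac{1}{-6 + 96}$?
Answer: $\sqrt{161 + 70 i} \approx 12.972 + 2.6981 i$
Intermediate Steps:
$g = \frac{1}{90} \approx 0.011111$
$E{\left(f \right)} = \sqrt{f}$
$Q = 70 i$ ($Q = \sqrt{-4} \cdot 5 \cdot 7 = 2 i 5 \cdot 7 = 10 i 7 = 70 i \approx 70.0 i$)
$\sqrt{t{\left(-38,g \right)} + Q} = \sqrt{161 + 70 i}$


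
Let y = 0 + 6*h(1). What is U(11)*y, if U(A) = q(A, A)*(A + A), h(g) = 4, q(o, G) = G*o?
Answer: 63888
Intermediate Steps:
U(A) = 2*A³ (U(A) = (A*A)*(A + A) = A²*(2*A) = 2*A³)
y = 24 (y = 0 + 6*4 = 0 + 24 = 24)
U(11)*y = (2*11³)*24 = (2*1331)*24 = 2662*24 = 63888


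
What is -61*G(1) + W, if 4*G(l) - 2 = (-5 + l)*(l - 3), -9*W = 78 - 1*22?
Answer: -2857/18 ≈ -158.72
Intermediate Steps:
W = -56/9 (W = -(78 - 1*22)/9 = -(78 - 22)/9 = -1/9*56 = -56/9 ≈ -6.2222)
G(l) = 1/2 + (-5 + l)*(-3 + l)/4 (G(l) = 1/2 + ((-5 + l)*(l - 3))/4 = 1/2 + ((-5 + l)*(-3 + l))/4 = 1/2 + (-5 + l)*(-3 + l)/4)
-61*G(1) + W = -61*(17/4 - 2*1 + (1/4)*1**2) - 56/9 = -61*(17/4 - 2 + (1/4)*1) - 56/9 = -61*(17/4 - 2 + 1/4) - 56/9 = -61*5/2 - 56/9 = -305/2 - 56/9 = -2857/18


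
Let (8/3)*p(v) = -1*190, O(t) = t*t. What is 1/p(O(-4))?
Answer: -4/285 ≈ -0.014035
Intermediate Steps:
O(t) = t²
p(v) = -285/4 (p(v) = 3*(-1*190)/8 = (3/8)*(-190) = -285/4)
1/p(O(-4)) = 1/(-285/4) = -4/285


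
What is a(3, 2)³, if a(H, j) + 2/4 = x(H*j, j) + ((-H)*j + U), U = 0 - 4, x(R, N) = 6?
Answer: -729/8 ≈ -91.125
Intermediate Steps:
U = -4
a(H, j) = 3/2 - H*j (a(H, j) = -½ + (6 + ((-H)*j - 4)) = -½ + (6 + (-H*j - 4)) = -½ + (6 + (-4 - H*j)) = -½ + (2 - H*j) = 3/2 - H*j)
a(3, 2)³ = (3/2 - 1*3*2)³ = (3/2 - 6)³ = (-9/2)³ = -729/8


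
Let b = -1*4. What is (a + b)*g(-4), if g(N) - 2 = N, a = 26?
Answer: -44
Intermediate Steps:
g(N) = 2 + N
b = -4
(a + b)*g(-4) = (26 - 4)*(2 - 4) = 22*(-2) = -44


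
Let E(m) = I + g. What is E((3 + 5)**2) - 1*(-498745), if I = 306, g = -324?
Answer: 498727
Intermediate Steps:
E(m) = -18 (E(m) = 306 - 324 = -18)
E((3 + 5)**2) - 1*(-498745) = -18 - 1*(-498745) = -18 + 498745 = 498727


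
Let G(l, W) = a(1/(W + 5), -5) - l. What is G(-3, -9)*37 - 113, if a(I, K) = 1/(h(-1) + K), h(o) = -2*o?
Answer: -43/3 ≈ -14.333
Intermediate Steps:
a(I, K) = 1/(2 + K) (a(I, K) = 1/(-2*(-1) + K) = 1/(2 + K))
G(l, W) = -⅓ - l (G(l, W) = 1/(2 - 5) - l = 1/(-3) - l = -⅓ - l)
G(-3, -9)*37 - 113 = (-⅓ - 1*(-3))*37 - 113 = (-⅓ + 3)*37 - 113 = (8/3)*37 - 113 = 296/3 - 113 = -43/3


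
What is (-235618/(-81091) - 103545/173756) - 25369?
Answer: -357417879063111/14090047796 ≈ -25367.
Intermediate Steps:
(-235618/(-81091) - 103545/173756) - 25369 = (-235618*(-1/81091) - 103545*1/173756) - 25369 = (235618/81091 - 103545/173756) - 25369 = 32543473613/14090047796 - 25369 = -357417879063111/14090047796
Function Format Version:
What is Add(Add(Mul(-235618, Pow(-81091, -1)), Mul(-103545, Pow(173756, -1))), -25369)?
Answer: Rational(-357417879063111, 14090047796) ≈ -25367.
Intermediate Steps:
Add(Add(Mul(-235618, Pow(-81091, -1)), Mul(-103545, Pow(173756, -1))), -25369) = Add(Add(Mul(-235618, Rational(-1, 81091)), Mul(-103545, Rational(1, 173756))), -25369) = Add(Add(Rational(235618, 81091), Rational(-103545, 173756)), -25369) = Add(Rational(32543473613, 14090047796), -25369) = Rational(-357417879063111, 14090047796)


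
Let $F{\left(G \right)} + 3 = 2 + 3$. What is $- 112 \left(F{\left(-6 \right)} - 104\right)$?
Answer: $11424$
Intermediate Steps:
$F{\left(G \right)} = 2$ ($F{\left(G \right)} = -3 + \left(2 + 3\right) = -3 + 5 = 2$)
$- 112 \left(F{\left(-6 \right)} - 104\right) = - 112 \left(2 - 104\right) = \left(-112\right) \left(-102\right) = 11424$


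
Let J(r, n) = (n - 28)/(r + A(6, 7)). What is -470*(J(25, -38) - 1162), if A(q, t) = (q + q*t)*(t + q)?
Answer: 32225080/59 ≈ 5.4619e+5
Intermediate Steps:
A(q, t) = (q + t)*(q + q*t) (A(q, t) = (q + q*t)*(q + t) = (q + t)*(q + q*t))
J(r, n) = (-28 + n)/(624 + r) (J(r, n) = (n - 28)/(r + 6*(6 + 7 + 7² + 6*7)) = (-28 + n)/(r + 6*(6 + 7 + 49 + 42)) = (-28 + n)/(r + 6*104) = (-28 + n)/(r + 624) = (-28 + n)/(624 + r))
-470*(J(25, -38) - 1162) = -470*((-28 - 38)/(624 + 25) - 1162) = -470*(-66/649 - 1162) = -470*((1/649)*(-66) - 1162) = -470*(-6/59 - 1162) = -470*(-68564/59) = 32225080/59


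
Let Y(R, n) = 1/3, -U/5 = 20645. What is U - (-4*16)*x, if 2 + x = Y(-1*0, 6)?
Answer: -309995/3 ≈ -1.0333e+5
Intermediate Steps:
U = -103225 (U = -5*20645 = -103225)
Y(R, n) = 1/3
x = -5/3 (x = -2 + 1/3 = -5/3 ≈ -1.6667)
U - (-4*16)*x = -103225 - (-4*16)*(-5)/3 = -103225 - (-64)*(-5)/3 = -103225 - 1*320/3 = -103225 - 320/3 = -309995/3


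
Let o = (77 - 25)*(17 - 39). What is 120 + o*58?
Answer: -66232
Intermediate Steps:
o = -1144 (o = 52*(-22) = -1144)
120 + o*58 = 120 - 1144*58 = 120 - 66352 = -66232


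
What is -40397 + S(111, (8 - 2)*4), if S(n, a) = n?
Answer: -40286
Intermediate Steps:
-40397 + S(111, (8 - 2)*4) = -40397 + 111 = -40286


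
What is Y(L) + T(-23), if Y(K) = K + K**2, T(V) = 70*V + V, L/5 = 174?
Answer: 756137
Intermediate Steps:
L = 870 (L = 5*174 = 870)
T(V) = 71*V
Y(L) + T(-23) = 870*(1 + 870) + 71*(-23) = 870*871 - 1633 = 757770 - 1633 = 756137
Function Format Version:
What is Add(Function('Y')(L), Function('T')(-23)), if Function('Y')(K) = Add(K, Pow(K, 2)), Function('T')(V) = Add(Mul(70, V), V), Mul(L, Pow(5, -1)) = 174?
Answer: 756137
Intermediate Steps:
L = 870 (L = Mul(5, 174) = 870)
Function('T')(V) = Mul(71, V)
Add(Function('Y')(L), Function('T')(-23)) = Add(Mul(870, Add(1, 870)), Mul(71, -23)) = Add(Mul(870, 871), -1633) = Add(757770, -1633) = 756137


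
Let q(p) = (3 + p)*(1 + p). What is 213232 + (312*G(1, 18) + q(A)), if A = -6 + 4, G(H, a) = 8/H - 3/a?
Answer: 215675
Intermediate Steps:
G(H, a) = -3/a + 8/H
A = -2
q(p) = (1 + p)*(3 + p)
213232 + (312*G(1, 18) + q(A)) = 213232 + (312*(-3/18 + 8/1) + (3 + (-2)² + 4*(-2))) = 213232 + (312*(-3*1/18 + 8*1) + (3 + 4 - 8)) = 213232 + (312*(-⅙ + 8) - 1) = 213232 + (312*(47/6) - 1) = 213232 + (2444 - 1) = 213232 + 2443 = 215675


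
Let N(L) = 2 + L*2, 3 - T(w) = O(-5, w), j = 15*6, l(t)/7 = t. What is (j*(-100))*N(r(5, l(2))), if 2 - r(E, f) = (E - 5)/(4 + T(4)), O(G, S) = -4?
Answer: -54000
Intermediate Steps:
l(t) = 7*t
j = 90
T(w) = 7 (T(w) = 3 - 1*(-4) = 3 + 4 = 7)
r(E, f) = 27/11 - E/11 (r(E, f) = 2 - (E - 5)/(4 + 7) = 2 - (-5 + E)/11 = 2 - (-5/11 + E/11) = 2 + (5/11 - E/11) = 27/11 - E/11)
N(L) = 2 + 2*L
(j*(-100))*N(r(5, l(2))) = (90*(-100))*(2 + 2*(27/11 - 1/11*5)) = -9000*(2 + 2*(27/11 - 5/11)) = -9000*(2 + 2*2) = -9000*(2 + 4) = -9000*6 = -54000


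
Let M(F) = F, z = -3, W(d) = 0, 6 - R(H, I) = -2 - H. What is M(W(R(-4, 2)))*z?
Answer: 0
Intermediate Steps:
R(H, I) = 8 + H (R(H, I) = 6 - (-2 - H) = 6 + (2 + H) = 8 + H)
M(W(R(-4, 2)))*z = 0*(-3) = 0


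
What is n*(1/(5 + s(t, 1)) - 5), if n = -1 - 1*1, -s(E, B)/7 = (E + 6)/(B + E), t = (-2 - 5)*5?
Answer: 398/33 ≈ 12.061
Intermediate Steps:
t = -35 (t = -7*5 = -35)
s(E, B) = -7*(6 + E)/(B + E) (s(E, B) = -7*(E + 6)/(B + E) = -7*(6 + E)/(B + E))
n = -2 (n = -1 - 1 = -2)
n*(1/(5 + s(t, 1)) - 5) = -2*(1/(5 + 7*(-6 - 1*(-35))/(1 - 35)) - 5) = -2*(1/(5 + 7*(-6 + 35)/(-34)) - 5) = -2*(1/(5 + 7*(-1/34)*29) - 5) = -2*(1/(5 - 203/34) - 5) = -2*(1/(-33/34) - 5) = -2*(-34/33 - 5) = -2*(-199/33) = 398/33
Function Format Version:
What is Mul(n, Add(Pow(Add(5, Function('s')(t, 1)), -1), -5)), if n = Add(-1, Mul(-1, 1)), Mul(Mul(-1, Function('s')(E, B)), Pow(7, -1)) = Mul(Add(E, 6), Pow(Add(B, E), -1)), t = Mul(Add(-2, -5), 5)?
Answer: Rational(398, 33) ≈ 12.061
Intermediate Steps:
t = -35 (t = Mul(-7, 5) = -35)
Function('s')(E, B) = Mul(-7, Pow(Add(B, E), -1), Add(6, E)) (Function('s')(E, B) = Mul(-7, Mul(Add(E, 6), Pow(Add(B, E), -1))) = Mul(-7, Mul(Add(6, E), Pow(Add(B, E), -1))) = Mul(-7, Mul(Pow(Add(B, E), -1), Add(6, E))) = Mul(-7, Pow(Add(B, E), -1), Add(6, E)))
n = -2 (n = Add(-1, -1) = -2)
Mul(n, Add(Pow(Add(5, Function('s')(t, 1)), -1), -5)) = Mul(-2, Add(Pow(Add(5, Mul(7, Pow(Add(1, -35), -1), Add(-6, Mul(-1, -35)))), -1), -5)) = Mul(-2, Add(Pow(Add(5, Mul(7, Pow(-34, -1), Add(-6, 35))), -1), -5)) = Mul(-2, Add(Pow(Add(5, Mul(7, Rational(-1, 34), 29)), -1), -5)) = Mul(-2, Add(Pow(Add(5, Rational(-203, 34)), -1), -5)) = Mul(-2, Add(Pow(Rational(-33, 34), -1), -5)) = Mul(-2, Add(Rational(-34, 33), -5)) = Mul(-2, Rational(-199, 33)) = Rational(398, 33)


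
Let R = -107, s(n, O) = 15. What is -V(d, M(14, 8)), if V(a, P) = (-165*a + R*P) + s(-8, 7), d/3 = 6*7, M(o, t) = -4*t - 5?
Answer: 16816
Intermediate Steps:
M(o, t) = -5 - 4*t
d = 126 (d = 3*(6*7) = 3*42 = 126)
V(a, P) = 15 - 165*a - 107*P (V(a, P) = (-165*a - 107*P) + 15 = 15 - 165*a - 107*P)
-V(d, M(14, 8)) = -(15 - 165*126 - 107*(-5 - 4*8)) = -(15 - 20790 - 107*(-5 - 32)) = -(15 - 20790 - 107*(-37)) = -(15 - 20790 + 3959) = -1*(-16816) = 16816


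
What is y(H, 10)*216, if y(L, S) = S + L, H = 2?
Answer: 2592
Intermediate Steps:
y(L, S) = L + S
y(H, 10)*216 = (2 + 10)*216 = 12*216 = 2592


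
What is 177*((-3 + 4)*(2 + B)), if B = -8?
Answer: -1062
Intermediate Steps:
177*((-3 + 4)*(2 + B)) = 177*((-3 + 4)*(2 - 8)) = 177*(1*(-6)) = 177*(-6) = -1062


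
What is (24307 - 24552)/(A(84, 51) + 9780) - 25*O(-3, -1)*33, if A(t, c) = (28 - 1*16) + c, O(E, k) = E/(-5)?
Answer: -4872530/9843 ≈ -495.02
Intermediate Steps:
O(E, k) = -E/5 (O(E, k) = E*(-⅕) = -E/5)
A(t, c) = 12 + c (A(t, c) = (28 - 16) + c = 12 + c)
(24307 - 24552)/(A(84, 51) + 9780) - 25*O(-3, -1)*33 = (24307 - 24552)/((12 + 51) + 9780) - (-5)*(-3)*33 = -245/(63 + 9780) - 25*⅗*33 = -245/9843 - 15*33 = -245*1/9843 - 495 = -245/9843 - 495 = -4872530/9843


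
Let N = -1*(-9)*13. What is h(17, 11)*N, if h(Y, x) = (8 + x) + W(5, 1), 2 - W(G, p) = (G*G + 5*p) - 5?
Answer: -468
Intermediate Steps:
W(G, p) = 7 - G² - 5*p (W(G, p) = 2 - ((G*G + 5*p) - 5) = 2 - ((G² + 5*p) - 5) = 2 - (-5 + G² + 5*p) = 2 + (5 - G² - 5*p) = 7 - G² - 5*p)
h(Y, x) = -15 + x (h(Y, x) = (8 + x) + (7 - 1*5² - 5*1) = (8 + x) + (7 - 1*25 - 5) = (8 + x) + (7 - 25 - 5) = (8 + x) - 23 = -15 + x)
N = 117 (N = 9*13 = 117)
h(17, 11)*N = (-15 + 11)*117 = -4*117 = -468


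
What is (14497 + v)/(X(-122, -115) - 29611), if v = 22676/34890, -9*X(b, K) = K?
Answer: -758734509/1549022960 ≈ -0.48981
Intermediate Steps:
X(b, K) = -K/9
v = 11338/17445 (v = 22676*(1/34890) = 11338/17445 ≈ 0.64993)
(14497 + v)/(X(-122, -115) - 29611) = (14497 + 11338/17445)/(-⅑*(-115) - 29611) = 252911503/(17445*(115/9 - 29611)) = 252911503/(17445*(-266384/9)) = (252911503/17445)*(-9/266384) = -758734509/1549022960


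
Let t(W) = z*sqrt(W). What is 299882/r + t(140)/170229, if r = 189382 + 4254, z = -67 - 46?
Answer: 149941/96818 - 226*sqrt(35)/170229 ≈ 1.5408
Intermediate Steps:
z = -113
r = 193636
t(W) = -113*sqrt(W)
299882/r + t(140)/170229 = 299882/193636 - 226*sqrt(35)/170229 = 299882*(1/193636) - 226*sqrt(35)*(1/170229) = 149941/96818 - 226*sqrt(35)*(1/170229) = 149941/96818 - 226*sqrt(35)/170229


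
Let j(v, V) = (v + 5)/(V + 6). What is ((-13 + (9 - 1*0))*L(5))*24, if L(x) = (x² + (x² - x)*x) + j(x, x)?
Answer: -132960/11 ≈ -12087.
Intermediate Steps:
j(v, V) = (5 + v)/(6 + V)
L(x) = x² + x*(x² - x) + (5 + x)/(6 + x) (L(x) = (x² + (x² - x)*x) + (5 + x)/(6 + x) = (x² + x*(x² - x)) + (5 + x)/(6 + x) = x² + x*(x² - x) + (5 + x)/(6 + x))
((-13 + (9 - 1*0))*L(5))*24 = ((-13 + (9 - 1*0))*((5 + 5 + 5³*(6 + 5))/(6 + 5)))*24 = ((-13 + (9 + 0))*((5 + 5 + 125*11)/11))*24 = ((-13 + 9)*((5 + 5 + 1375)/11))*24 = -4*1385/11*24 = -5540/11*24 = -132960/11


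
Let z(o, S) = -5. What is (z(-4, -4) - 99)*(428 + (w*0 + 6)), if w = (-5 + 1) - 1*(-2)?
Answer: -45136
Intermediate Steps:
w = -2 (w = -4 + 2 = -2)
(z(-4, -4) - 99)*(428 + (w*0 + 6)) = (-5 - 99)*(428 + (-2*0 + 6)) = -104*(428 + (0 + 6)) = -104*(428 + 6) = -104*434 = -45136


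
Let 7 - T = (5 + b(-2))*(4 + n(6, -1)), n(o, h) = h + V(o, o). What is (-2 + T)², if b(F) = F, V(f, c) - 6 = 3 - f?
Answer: 169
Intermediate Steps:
V(f, c) = 9 - f (V(f, c) = 6 + (3 - f) = 9 - f)
n(o, h) = 9 + h - o (n(o, h) = h + (9 - o) = 9 + h - o)
T = -11 (T = 7 - (5 - 2)*(4 + (9 - 1 - 1*6)) = 7 - 3*(4 + (9 - 1 - 6)) = 7 - 3*(4 + 2) = 7 - 3*6 = 7 - 1*18 = 7 - 18 = -11)
(-2 + T)² = (-2 - 11)² = (-13)² = 169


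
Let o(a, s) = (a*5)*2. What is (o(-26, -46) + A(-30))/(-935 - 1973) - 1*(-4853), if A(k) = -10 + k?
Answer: 3528206/727 ≈ 4853.1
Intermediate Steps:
o(a, s) = 10*a (o(a, s) = (5*a)*2 = 10*a)
(o(-26, -46) + A(-30))/(-935 - 1973) - 1*(-4853) = (10*(-26) + (-10 - 30))/(-935 - 1973) - 1*(-4853) = (-260 - 40)/(-2908) + 4853 = -300*(-1/2908) + 4853 = 75/727 + 4853 = 3528206/727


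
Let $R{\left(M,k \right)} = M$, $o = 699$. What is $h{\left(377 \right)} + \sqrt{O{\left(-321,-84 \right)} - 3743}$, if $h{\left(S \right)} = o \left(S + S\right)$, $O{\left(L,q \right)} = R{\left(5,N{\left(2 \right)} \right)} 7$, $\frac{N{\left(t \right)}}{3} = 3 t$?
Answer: $527046 + 6 i \sqrt{103} \approx 5.2705 \cdot 10^{5} + 60.893 i$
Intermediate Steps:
$N{\left(t \right)} = 9 t$ ($N{\left(t \right)} = 3 \cdot 3 t = 9 t$)
$O{\left(L,q \right)} = 35$ ($O{\left(L,q \right)} = 5 \cdot 7 = 35$)
$h{\left(S \right)} = 1398 S$ ($h{\left(S \right)} = 699 \left(S + S\right) = 699 \cdot 2 S = 1398 S$)
$h{\left(377 \right)} + \sqrt{O{\left(-321,-84 \right)} - 3743} = 1398 \cdot 377 + \sqrt{35 - 3743} = 527046 + \sqrt{-3708} = 527046 + 6 i \sqrt{103}$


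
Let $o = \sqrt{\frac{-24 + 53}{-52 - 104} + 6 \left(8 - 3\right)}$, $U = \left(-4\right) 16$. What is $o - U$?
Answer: $64 + \frac{\sqrt{181389}}{78} \approx 69.46$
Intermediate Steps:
$U = -64$
$o = \frac{\sqrt{181389}}{78}$ ($o = \sqrt{\frac{29}{-156} + 6 \cdot 5} = \sqrt{29 \left(- \frac{1}{156}\right) + 30} = \sqrt{- \frac{29}{156} + 30} = \sqrt{\frac{4651}{156}} = \frac{\sqrt{181389}}{78} \approx 5.4602$)
$o - U = \frac{\sqrt{181389}}{78} - -64 = \frac{\sqrt{181389}}{78} + 64 = 64 + \frac{\sqrt{181389}}{78}$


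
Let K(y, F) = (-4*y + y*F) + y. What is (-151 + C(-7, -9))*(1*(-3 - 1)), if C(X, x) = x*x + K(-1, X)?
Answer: 240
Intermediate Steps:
K(y, F) = -3*y + F*y (K(y, F) = (-4*y + F*y) + y = -3*y + F*y)
C(X, x) = 3 + x² - X (C(X, x) = x*x - (-3 + X) = x² + (3 - X) = 3 + x² - X)
(-151 + C(-7, -9))*(1*(-3 - 1)) = (-151 + (3 + (-9)² - 1*(-7)))*(1*(-3 - 1)) = (-151 + (3 + 81 + 7))*(1*(-4)) = (-151 + 91)*(-4) = -60*(-4) = 240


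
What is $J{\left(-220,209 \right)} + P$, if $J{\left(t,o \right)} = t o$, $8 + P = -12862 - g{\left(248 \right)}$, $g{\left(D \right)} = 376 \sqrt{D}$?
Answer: $-58850 - 752 \sqrt{62} \approx -64771.0$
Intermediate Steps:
$P = -12870 - 752 \sqrt{62}$ ($P = -8 - \left(12862 + 376 \sqrt{248}\right) = -8 - \left(12862 + 376 \cdot 2 \sqrt{62}\right) = -8 - \left(12862 + 752 \sqrt{62}\right) = -12870 - 752 \sqrt{62} \approx -18791.0$)
$J{\left(t,o \right)} = o t$
$J{\left(-220,209 \right)} + P = 209 \left(-220\right) - \left(12870 + 752 \sqrt{62}\right) = -45980 - \left(12870 + 752 \sqrt{62}\right) = -58850 - 752 \sqrt{62}$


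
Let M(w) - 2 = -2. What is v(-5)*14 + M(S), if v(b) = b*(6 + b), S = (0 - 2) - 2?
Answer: -70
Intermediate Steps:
S = -4 (S = -2 - 2 = -4)
M(w) = 0 (M(w) = 2 - 2 = 0)
v(-5)*14 + M(S) = -5*(6 - 5)*14 + 0 = -5*1*14 + 0 = -5*14 + 0 = -70 + 0 = -70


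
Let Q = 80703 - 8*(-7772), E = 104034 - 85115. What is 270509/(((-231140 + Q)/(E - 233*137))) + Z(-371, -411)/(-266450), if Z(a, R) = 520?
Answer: 93714670800038/2351714345 ≈ 39850.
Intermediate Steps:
E = 18919
Q = 142879 (Q = 80703 - 1*(-62176) = 80703 + 62176 = 142879)
270509/(((-231140 + Q)/(E - 233*137))) + Z(-371, -411)/(-266450) = 270509/(((-231140 + 142879)/(18919 - 233*137))) + 520/(-266450) = 270509/((-88261/(18919 - 31921))) + 520*(-1/266450) = 270509/((-88261/(-13002))) - 52/26645 = 270509/((-88261*(-1/13002))) - 52/26645 = 270509/(88261/13002) - 52/26645 = 270509*(13002/88261) - 52/26645 = 3517158018/88261 - 52/26645 = 93714670800038/2351714345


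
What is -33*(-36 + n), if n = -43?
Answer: 2607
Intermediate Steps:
-33*(-36 + n) = -33*(-36 - 43) = -33*(-79) = 2607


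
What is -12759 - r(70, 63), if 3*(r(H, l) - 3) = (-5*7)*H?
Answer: -35836/3 ≈ -11945.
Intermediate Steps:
r(H, l) = 3 - 35*H/3 (r(H, l) = 3 + ((-5*7)*H)/3 = 3 + (-35*H)/3 = 3 - 35*H/3)
-12759 - r(70, 63) = -12759 - (3 - 35/3*70) = -12759 - (3 - 2450/3) = -12759 - 1*(-2441/3) = -12759 + 2441/3 = -35836/3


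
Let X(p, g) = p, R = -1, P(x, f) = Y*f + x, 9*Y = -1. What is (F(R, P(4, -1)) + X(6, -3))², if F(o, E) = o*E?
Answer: 289/81 ≈ 3.5679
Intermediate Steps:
Y = -⅑ (Y = (⅑)*(-1) = -⅑ ≈ -0.11111)
P(x, f) = x - f/9 (P(x, f) = -f/9 + x = x - f/9)
F(o, E) = E*o
(F(R, P(4, -1)) + X(6, -3))² = ((4 - ⅑*(-1))*(-1) + 6)² = ((4 + ⅑)*(-1) + 6)² = ((37/9)*(-1) + 6)² = (-37/9 + 6)² = (17/9)² = 289/81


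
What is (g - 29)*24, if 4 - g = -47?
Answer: 528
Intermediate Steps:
g = 51 (g = 4 - 1*(-47) = 4 + 47 = 51)
(g - 29)*24 = (51 - 29)*24 = 22*24 = 528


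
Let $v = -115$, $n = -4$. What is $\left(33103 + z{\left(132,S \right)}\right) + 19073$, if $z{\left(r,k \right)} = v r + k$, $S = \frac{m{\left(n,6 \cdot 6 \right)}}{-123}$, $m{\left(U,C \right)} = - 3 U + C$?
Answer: $\frac{1516820}{41} \approx 36996.0$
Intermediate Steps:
$m{\left(U,C \right)} = C - 3 U$
$S = - \frac{16}{41}$ ($S = \frac{6 \cdot 6 - -12}{-123} = \left(36 + 12\right) \left(- \frac{1}{123}\right) = 48 \left(- \frac{1}{123}\right) = - \frac{16}{41} \approx -0.39024$)
$z{\left(r,k \right)} = k - 115 r$ ($z{\left(r,k \right)} = - 115 r + k = k - 115 r$)
$\left(33103 + z{\left(132,S \right)}\right) + 19073 = \left(33103 - \frac{622396}{41}\right) + 19073 = \frac{734827}{41} + 19073 = \frac{1516820}{41}$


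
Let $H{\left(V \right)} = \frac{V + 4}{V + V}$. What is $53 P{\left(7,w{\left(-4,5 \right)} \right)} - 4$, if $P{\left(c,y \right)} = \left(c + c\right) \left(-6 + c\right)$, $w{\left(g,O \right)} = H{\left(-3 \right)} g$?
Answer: $738$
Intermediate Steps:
$H{\left(V \right)} = \frac{4 + V}{2 V}$
$w{\left(g,O \right)} = - \frac{g}{6}$ ($w{\left(g,O \right)} = \frac{4 - 3}{2 \left(-3\right)} g = \frac{1}{2} \left(- \frac{1}{3}\right) 1 g = - \frac{g}{6}$)
$P{\left(c,y \right)} = 2 c \left(-6 + c\right)$
$53 P{\left(7,w{\left(-4,5 \right)} \right)} - 4 = 53 \cdot 2 \cdot 7 \left(-6 + 7\right) - 4 = 53 \cdot 2 \cdot 7 \cdot 1 - 4 = 53 \cdot 14 - 4 = 742 - 4 = 738$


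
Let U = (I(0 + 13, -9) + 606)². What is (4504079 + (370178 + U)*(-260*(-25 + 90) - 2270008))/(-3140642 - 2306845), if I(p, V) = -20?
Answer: 1631873585113/5447487 ≈ 2.9956e+5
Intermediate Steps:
U = 343396 (U = (-20 + 606)² = 586² = 343396)
(4504079 + (370178 + U)*(-260*(-25 + 90) - 2270008))/(-3140642 - 2306845) = (4504079 + (370178 + 343396)*(-260*(-25 + 90) - 2270008))/(-3140642 - 2306845) = (4504079 + 713574*(-260*65 - 2270008))/(-5447487) = (4504079 + 713574*(-16900 - 2270008))*(-1/5447487) = (4504079 + 713574*(-2286908))*(-1/5447487) = (4504079 - 1631878089192)*(-1/5447487) = -1631873585113*(-1/5447487) = 1631873585113/5447487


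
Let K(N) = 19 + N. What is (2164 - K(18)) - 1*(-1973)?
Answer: 4100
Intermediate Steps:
(2164 - K(18)) - 1*(-1973) = (2164 - (19 + 18)) - 1*(-1973) = (2164 - 1*37) + 1973 = (2164 - 37) + 1973 = 2127 + 1973 = 4100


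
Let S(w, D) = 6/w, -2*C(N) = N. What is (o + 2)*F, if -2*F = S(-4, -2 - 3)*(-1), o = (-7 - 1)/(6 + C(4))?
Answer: 0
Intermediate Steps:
C(N) = -N/2
o = -2 (o = (-7 - 1)/(6 - ½*4) = -8/(6 - 2) = -8/4 = -8*¼ = -2)
F = -¾ (F = -6/(-4)*(-1)/2 = -6*(-¼)*(-1)/2 = -(-3)*(-1)/4 = -½*3/2 = -¾ ≈ -0.75000)
(o + 2)*F = (-2 + 2)*(-¾) = 0*(-¾) = 0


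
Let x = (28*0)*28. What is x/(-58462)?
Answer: 0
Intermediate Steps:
x = 0 (x = 0*28 = 0)
x/(-58462) = 0/(-58462) = 0*(-1/58462) = 0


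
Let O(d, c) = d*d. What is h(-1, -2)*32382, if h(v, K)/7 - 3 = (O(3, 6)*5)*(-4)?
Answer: -40121298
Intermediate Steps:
O(d, c) = d²
h(v, K) = -1239 (h(v, K) = 21 + 7*((3²*5)*(-4)) = 21 + 7*((9*5)*(-4)) = 21 + 7*(45*(-4)) = 21 + 7*(-180) = 21 - 1260 = -1239)
h(-1, -2)*32382 = -1239*32382 = -40121298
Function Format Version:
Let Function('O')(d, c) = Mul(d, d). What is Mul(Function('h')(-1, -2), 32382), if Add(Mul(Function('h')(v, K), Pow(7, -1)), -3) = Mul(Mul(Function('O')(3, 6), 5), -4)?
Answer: -40121298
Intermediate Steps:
Function('O')(d, c) = Pow(d, 2)
Function('h')(v, K) = -1239 (Function('h')(v, K) = Add(21, Mul(7, Mul(Mul(Pow(3, 2), 5), -4))) = Add(21, Mul(7, Mul(Mul(9, 5), -4))) = Add(21, Mul(7, Mul(45, -4))) = Add(21, Mul(7, -180)) = Add(21, -1260) = -1239)
Mul(Function('h')(-1, -2), 32382) = Mul(-1239, 32382) = -40121298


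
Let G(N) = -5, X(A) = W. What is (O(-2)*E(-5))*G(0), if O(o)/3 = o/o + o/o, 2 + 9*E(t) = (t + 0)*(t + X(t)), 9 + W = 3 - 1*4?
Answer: -730/3 ≈ -243.33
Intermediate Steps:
W = -10 (W = -9 + (3 - 1*4) = -9 + (3 - 4) = -9 - 1 = -10)
X(A) = -10
E(t) = -2/9 + t*(-10 + t)/9 (E(t) = -2/9 + ((t + 0)*(t - 10))/9 = -2/9 + (t*(-10 + t))/9 = -2/9 + t*(-10 + t)/9)
O(o) = 6 (O(o) = 3*(o/o + o/o) = 3*(1 + 1) = 3*2 = 6)
(O(-2)*E(-5))*G(0) = (6*(-2/9 - 10/9*(-5) + (⅑)*(-5)²))*(-5) = (6*(-2/9 + 50/9 + (⅑)*25))*(-5) = (6*(-2/9 + 50/9 + 25/9))*(-5) = (6*(73/9))*(-5) = (146/3)*(-5) = -730/3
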